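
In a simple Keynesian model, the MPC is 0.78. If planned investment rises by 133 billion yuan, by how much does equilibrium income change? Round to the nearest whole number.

ΔY ≈ 605

The multiplier is 1/(1 − MPC) = 1/0.22.
ΔY = 133/0.22 = 604.55 ≈ 605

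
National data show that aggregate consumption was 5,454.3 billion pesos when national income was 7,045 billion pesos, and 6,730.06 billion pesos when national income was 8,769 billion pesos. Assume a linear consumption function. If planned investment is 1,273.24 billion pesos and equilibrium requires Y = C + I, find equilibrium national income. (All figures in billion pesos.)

Y = 5824

MPC = (6730.06 − 5454.3)/(8769 − 7045) = 1275.76/1724 = 0.74
a = 5454.3 − 0.74(7045) = 241
Equilibrium: Y = 241 + 0.74Y + 1273.24
0.26Y = 1514.24, so Y = 1514.24/0.26 = 5824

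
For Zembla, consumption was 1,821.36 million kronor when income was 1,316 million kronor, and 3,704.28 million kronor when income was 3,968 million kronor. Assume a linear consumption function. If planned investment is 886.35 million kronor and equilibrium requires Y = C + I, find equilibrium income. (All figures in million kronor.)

Y = 6115

MPC = (3704.28 − 1821.36)/(3968 − 1316) = 1882.92/2652 = 0.71
a = 1821.36 − 0.71(1316) = 887
Equilibrium: Y = 887 + 0.71Y + 886.35
0.29Y = 1773.35, so Y = 1773.35/0.29 = 6115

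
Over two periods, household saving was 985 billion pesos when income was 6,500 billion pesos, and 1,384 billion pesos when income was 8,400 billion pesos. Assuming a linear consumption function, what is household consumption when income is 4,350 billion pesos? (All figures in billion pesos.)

C = 3816.5

MPS = ΔS/ΔY = (1384 − 985)/(8400 − 6500) = 399/1900 = 0.21
MPC = 1 − MPS = 0.79
Autonomous saving = 985 − 0.21(6500) = -380, so a = 380
C = 380 + 0.79(4350) = 380 + 3436.5 = 3816.5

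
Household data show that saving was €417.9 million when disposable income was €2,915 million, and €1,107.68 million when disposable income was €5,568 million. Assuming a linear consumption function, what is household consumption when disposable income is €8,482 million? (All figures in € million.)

C = 6616.68

MPS = ΔS/ΔY = (1107.68 − 417.9)/(5568 − 2915) = 689.78/2653 = 0.26
MPC = 1 − MPS = 0.74
Autonomous saving = 417.9 − 0.26(2915) = -340, so a = 340
C = 340 + 0.74(8482) = 340 + 6276.68 = 6616.68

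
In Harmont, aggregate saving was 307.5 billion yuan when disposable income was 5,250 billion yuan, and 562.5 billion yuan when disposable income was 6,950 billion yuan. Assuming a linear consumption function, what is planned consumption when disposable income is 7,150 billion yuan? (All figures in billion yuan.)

C = 6557.5

MPS = ΔS/ΔY = (562.5 − 307.5)/(6950 − 5250) = 255/1700 = 0.15
MPC = 1 − MPS = 0.85
Autonomous saving = 307.5 − 0.15(5250) = -480, so a = 480
C = 480 + 0.85(7150) = 480 + 6077.5 = 6557.5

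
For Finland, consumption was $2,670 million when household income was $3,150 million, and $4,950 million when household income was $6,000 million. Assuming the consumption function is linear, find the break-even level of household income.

Y = 750

MPC = (4950 − 2670)/(6000 − 3150) = 2280/2850 = 0.8
a = 2670 − 0.8(3150) = 2670 − 2520 = 150
Break-even: Y = a/(1−MPC) = 150/0.2 = 750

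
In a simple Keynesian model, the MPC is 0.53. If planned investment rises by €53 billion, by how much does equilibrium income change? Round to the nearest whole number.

The multiplier is 1/(1 − MPC) = 1/0.47.
ΔY = 53/0.47 = 112.77 ≈ 113

ΔY ≈ 113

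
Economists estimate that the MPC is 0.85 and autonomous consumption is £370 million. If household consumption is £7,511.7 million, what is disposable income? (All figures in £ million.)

370 + 0.85Y = 7511.7
0.85Y = 7141.7, so Y = 7141.7/0.85 = 8402

Y = 8402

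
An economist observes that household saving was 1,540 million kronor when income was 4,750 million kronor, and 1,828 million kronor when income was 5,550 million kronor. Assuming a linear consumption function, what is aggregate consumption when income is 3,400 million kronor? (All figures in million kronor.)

C = 2346

MPS = ΔS/ΔY = (1828 − 1540)/(5550 − 4750) = 288/800 = 0.36
MPC = 1 − MPS = 0.64
Autonomous saving = 1540 − 0.36(4750) = -170, so a = 170
C = 170 + 0.64(3400) = 170 + 2176 = 2346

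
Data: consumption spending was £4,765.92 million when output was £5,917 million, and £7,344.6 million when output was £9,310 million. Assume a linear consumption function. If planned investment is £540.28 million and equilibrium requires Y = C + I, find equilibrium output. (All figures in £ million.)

Y = 3372

MPC = (7344.6 − 4765.92)/(9310 − 5917) = 2578.68/3393 = 0.76
a = 4765.92 − 0.76(5917) = 269
Equilibrium: Y = 269 + 0.76Y + 540.28
0.24Y = 809.28, so Y = 809.28/0.24 = 3372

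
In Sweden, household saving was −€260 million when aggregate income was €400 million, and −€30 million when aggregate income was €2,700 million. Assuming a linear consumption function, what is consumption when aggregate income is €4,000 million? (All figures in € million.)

MPS = ΔS/ΔY = (-30 − (-260))/(2700 − 400) = 230/2300 = 0.1
MPC = 1 − MPS = 0.9
Autonomous saving = -260 − 0.1(400) = -300, so a = 300
C = 300 + 0.9(4000) = 300 + 3600 = 3900

C = 3900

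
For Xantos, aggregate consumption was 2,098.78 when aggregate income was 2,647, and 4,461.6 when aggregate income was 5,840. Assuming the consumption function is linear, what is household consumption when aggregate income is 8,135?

MPC = (4461.6 − 2098.78)/(5840 − 2647) = 2362.82/3193 = 0.74
a = 2098.78 − 0.74(2647) = 2098.78 − 1958.78 = 140
C = 140 + 0.74(8135) = 140 + 6019.9 = 6159.9

C = 6159.9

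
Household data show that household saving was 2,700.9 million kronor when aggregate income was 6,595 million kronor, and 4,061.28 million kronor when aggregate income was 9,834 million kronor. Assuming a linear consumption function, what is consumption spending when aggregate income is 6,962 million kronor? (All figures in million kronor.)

C = 4106.96

MPS = ΔS/ΔY = (4061.28 − 2700.9)/(9834 − 6595) = 1360.38/3239 = 0.42
MPC = 1 − MPS = 0.58
Autonomous saving = 2700.9 − 0.42(6595) = -69, so a = 69
C = 69 + 0.58(6962) = 69 + 4037.96 = 4106.96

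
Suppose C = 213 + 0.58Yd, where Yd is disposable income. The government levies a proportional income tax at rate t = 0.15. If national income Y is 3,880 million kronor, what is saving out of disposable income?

Yd = (1 − 0.15)(3880) = 0.85(3880) = 3298
C = 213 + 0.58(3298) = 213 + 1912.84 = 2125.84
S = Yd − C = 3298 − 2125.84 = 1172.16

S = 1172.16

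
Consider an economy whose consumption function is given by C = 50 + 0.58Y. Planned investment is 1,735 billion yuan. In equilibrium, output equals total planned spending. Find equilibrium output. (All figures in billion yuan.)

Y = 4250

Y = C + I = 50 + 0.58Y + 1735
Y − 0.58Y = 1785
0.42Y = 1785, so Y = 1785/0.42 = 4250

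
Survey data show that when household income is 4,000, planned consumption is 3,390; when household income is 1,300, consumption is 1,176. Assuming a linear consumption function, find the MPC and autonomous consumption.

MPC = ΔC/ΔY = (3390 − 1176)/(4000 − 1300) = 2214/2700 = 0.82
a = C − MPC·Y = 1176 − 0.82(1300) = 1176 − 1066 = 110

MPC = 0.82; a = 110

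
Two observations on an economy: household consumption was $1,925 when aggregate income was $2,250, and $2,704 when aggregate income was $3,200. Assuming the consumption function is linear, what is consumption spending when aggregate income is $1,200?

MPC = (2704 − 1925)/(3200 − 2250) = 779/950 = 0.82
a = 1925 − 0.82(2250) = 1925 − 1845 = 80
C = 80 + 0.82(1200) = 80 + 984 = 1064

C = 1064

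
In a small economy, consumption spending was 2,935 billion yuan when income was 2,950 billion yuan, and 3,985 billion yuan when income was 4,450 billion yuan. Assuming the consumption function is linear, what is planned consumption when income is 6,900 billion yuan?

C = 5700

MPC = (3985 − 2935)/(4450 − 2950) = 1050/1500 = 0.7
a = 2935 − 0.7(2950) = 2935 − 2065 = 870
C = 870 + 0.7(6900) = 870 + 4830 = 5700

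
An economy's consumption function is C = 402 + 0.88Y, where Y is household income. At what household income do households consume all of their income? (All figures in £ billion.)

Y = 3350

At break-even, C = Y: 402 + 0.88Y = Y
0.12Y = 402, so Y = 402/0.12 = 3350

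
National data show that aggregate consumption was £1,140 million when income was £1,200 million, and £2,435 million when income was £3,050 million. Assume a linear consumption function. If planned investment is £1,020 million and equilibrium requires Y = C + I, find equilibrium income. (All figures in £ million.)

MPC = (2435 − 1140)/(3050 − 1200) = 1295/1850 = 0.7
a = 1140 − 0.7(1200) = 300
Equilibrium: Y = 300 + 0.7Y + 1020
0.3Y = 1320, so Y = 1320/0.3 = 4400

Y = 4400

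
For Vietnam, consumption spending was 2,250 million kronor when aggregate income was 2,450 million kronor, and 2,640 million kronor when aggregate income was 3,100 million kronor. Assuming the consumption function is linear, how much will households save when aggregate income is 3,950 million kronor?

MPC = (2640 − 2250)/(3100 − 2450) = 390/650 = 0.6
a = 2250 − 0.6(2450) = 2250 − 1470 = 780
C = 780 + 0.6(3950) = 3150
S = 3950 − 3150 = 800

S = 800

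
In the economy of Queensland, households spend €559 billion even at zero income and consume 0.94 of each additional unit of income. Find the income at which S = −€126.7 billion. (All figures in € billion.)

Y = 7205

S = Y − C = -559 + 0.06Y
-559 + 0.06Y = -126.7, so 0.06Y = 432.3 and Y = 7205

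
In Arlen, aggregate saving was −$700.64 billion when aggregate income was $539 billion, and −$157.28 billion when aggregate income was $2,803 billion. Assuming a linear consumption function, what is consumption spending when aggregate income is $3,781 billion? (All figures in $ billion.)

MPS = ΔS/ΔY = (-157.28 − (-700.64))/(2803 − 539) = 543.36/2264 = 0.24
MPC = 1 − MPS = 0.76
Autonomous saving = -700.64 − 0.24(539) = -830, so a = 830
C = 830 + 0.76(3781) = 830 + 2873.56 = 3703.56

C = 3703.56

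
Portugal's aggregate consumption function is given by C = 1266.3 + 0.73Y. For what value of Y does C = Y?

Y = 4690

At break-even, C = Y: 1266.3 + 0.73Y = Y
0.27Y = 1266.3, so Y = 1266.3/0.27 = 4690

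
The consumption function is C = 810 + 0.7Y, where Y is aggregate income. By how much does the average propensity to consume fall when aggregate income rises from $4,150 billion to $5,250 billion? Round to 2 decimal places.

At Y = 4150: C = 810 + 0.7(4150) = 3715, APC = 3715/4150 = 0.895
At Y = 5250: C = 4485, APC = 4485/5250 = 0.854
Fall in APC = 0.895 − 0.854 = 0.041 ≈ 0.04

ΔAPC = 0.04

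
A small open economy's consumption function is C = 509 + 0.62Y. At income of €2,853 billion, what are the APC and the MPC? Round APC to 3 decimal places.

APC = 0.798; MPC = 0.62

MPC = 0.62 (the slope of the consumption function)
C = 509 + 0.62(2853) = 2277.86, so APC = 2277.86/2853 = 0.798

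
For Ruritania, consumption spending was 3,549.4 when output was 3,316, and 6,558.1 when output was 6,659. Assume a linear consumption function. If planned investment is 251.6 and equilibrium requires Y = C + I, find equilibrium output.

MPC = (6558.1 − 3549.4)/(6659 − 3316) = 3008.7/3343 = 0.9
a = 3549.4 − 0.9(3316) = 565
Equilibrium: Y = 565 + 0.9Y + 251.6
0.1Y = 816.6, so Y = 816.6/0.1 = 8166

Y = 8166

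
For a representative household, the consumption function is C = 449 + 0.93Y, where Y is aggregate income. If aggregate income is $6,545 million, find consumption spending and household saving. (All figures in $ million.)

C = 449 + 0.93(6545) = 449 + 6086.85 = 6535.85
S = Y − C = 6545 − 6535.85 = 9.15

C = 6535.85; S = 9.15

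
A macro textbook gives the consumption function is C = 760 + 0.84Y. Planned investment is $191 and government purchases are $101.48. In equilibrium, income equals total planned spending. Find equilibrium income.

Y = 6578

Y = C + I + G = 760 + 0.84Y + 191 + 101.48
Y − 0.84Y = 1052.48
0.16Y = 1052.48, so Y = 1052.48/0.16 = 6578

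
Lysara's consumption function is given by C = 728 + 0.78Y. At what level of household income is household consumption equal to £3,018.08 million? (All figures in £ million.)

728 + 0.78Y = 3018.08
0.78Y = 2290.08, so Y = 2290.08/0.78 = 2936

Y = 2936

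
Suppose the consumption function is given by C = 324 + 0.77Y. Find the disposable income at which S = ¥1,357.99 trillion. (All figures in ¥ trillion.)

Y = 7313

S = Y − C = -324 + 0.23Y
-324 + 0.23Y = 1357.99, so 0.23Y = 1681.99 and Y = 7313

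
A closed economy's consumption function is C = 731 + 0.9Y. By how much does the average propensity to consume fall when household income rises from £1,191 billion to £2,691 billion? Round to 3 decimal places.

ΔAPC = 0.342

At Y = 1191: C = 731 + 0.9(1191) = 1802.9, APC = 1802.9/1191 = 1.5138
At Y = 2691: C = 3152.9, APC = 3152.9/2691 = 1.1716
Fall in APC = 1.5138 − 1.1716 = 0.3422 ≈ 0.342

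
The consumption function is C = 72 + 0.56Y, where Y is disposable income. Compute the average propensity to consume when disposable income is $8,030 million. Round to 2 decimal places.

C = 72 + 0.56(8030) = 4568.8
APC = C/Y = 4568.8/8030 = 0.57

APC = 0.57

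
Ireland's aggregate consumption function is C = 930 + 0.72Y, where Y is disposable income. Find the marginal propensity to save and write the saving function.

MPS = 0.28; S = -930 + 0.28Y

MPS = 1 − MPC = 1 − 0.72 = 0.28
S = Y − C = -930 + 0.28Y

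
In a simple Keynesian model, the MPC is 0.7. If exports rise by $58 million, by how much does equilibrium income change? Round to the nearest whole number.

The multiplier is 1/(1 − MPC) = 1/0.3.
ΔY = 58/0.3 = 193.33 ≈ 193

ΔY ≈ 193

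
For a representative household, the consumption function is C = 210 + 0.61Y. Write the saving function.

S = Y − C = Y − (210 + 0.61Y) = -210 + (1 − 0.61)Y

S = -210 + 0.39Y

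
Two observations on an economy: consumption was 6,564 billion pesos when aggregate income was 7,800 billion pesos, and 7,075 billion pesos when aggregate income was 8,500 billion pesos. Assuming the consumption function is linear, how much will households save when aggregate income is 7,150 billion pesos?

S = 1060.5

MPC = (7075 − 6564)/(8500 − 7800) = 511/700 = 0.73
a = 6564 − 0.73(7800) = 6564 − 5694 = 870
C = 870 + 0.73(7150) = 6089.5
S = 7150 − 6089.5 = 1060.5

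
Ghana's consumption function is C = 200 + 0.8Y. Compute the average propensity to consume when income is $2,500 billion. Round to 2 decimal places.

C = 200 + 0.8(2500) = 2200
APC = C/Y = 2200/2500 = 0.88

APC = 0.88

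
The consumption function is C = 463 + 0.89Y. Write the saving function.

S = Y − C = Y − (463 + 0.89Y) = -463 + (1 − 0.89)Y

S = -463 + 0.11Y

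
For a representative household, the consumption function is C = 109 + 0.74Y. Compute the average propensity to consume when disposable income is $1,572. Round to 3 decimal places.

APC = 0.809

C = 109 + 0.74(1572) = 1272.28
APC = C/Y = 1272.28/1572 = 0.809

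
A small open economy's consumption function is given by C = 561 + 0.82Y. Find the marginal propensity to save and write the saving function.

MPS = 1 − MPC = 1 − 0.82 = 0.18
S = Y − C = -561 + 0.18Y

MPS = 0.18; S = -561 + 0.18Y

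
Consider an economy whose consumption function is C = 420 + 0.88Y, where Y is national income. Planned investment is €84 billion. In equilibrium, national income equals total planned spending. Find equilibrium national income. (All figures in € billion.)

Y = C + I = 420 + 0.88Y + 84
Y − 0.88Y = 504
0.12Y = 504, so Y = 504/0.12 = 4200

Y = 4200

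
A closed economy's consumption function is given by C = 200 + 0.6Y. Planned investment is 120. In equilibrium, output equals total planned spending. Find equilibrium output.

Y = C + I = 200 + 0.6Y + 120
Y − 0.6Y = 320
0.4Y = 320, so Y = 320/0.4 = 800

Y = 800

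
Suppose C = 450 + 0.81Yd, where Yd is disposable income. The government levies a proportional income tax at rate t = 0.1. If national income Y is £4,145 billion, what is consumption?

Yd = (1 − 0.1)(4145) = 0.9(4145) = 3730.5
C = 450 + 0.81(3730.5) = 450 + 3021.705 = 3471.705

C = 3471.705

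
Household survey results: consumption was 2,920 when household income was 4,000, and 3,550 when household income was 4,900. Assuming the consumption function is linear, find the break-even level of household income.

MPC = (3550 − 2920)/(4900 − 4000) = 630/900 = 0.7
a = 2920 − 0.7(4000) = 2920 − 2800 = 120
Break-even: Y = a/(1−MPC) = 120/0.3 = 400

Y = 400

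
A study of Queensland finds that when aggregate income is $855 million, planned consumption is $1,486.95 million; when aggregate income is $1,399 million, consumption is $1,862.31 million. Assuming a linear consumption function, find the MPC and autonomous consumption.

MPC = 0.69; a = 897

MPC = ΔC/ΔY = (1862.31 − 1486.95)/(1399 − 855) = 375.36/544 = 0.69
a = C − MPC·Y = 1486.95 − 0.69(855) = 1486.95 − 589.95 = 897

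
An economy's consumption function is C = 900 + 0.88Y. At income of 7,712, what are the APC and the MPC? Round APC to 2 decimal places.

APC = 1.00; MPC = 0.88

MPC = 0.88 (the slope of the consumption function)
C = 900 + 0.88(7712) = 7686.56, so APC = 7686.56/7712 = 1.00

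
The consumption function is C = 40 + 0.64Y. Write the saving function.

S = -40 + 0.36Y

S = Y − C = Y − (40 + 0.64Y) = -40 + (1 − 0.64)Y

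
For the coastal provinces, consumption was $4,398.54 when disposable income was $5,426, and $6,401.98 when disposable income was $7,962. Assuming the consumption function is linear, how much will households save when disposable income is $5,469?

S = 1036.49

MPC = (6401.98 − 4398.54)/(7962 − 5426) = 2003.44/2536 = 0.79
a = 4398.54 − 0.79(5426) = 4398.54 − 4286.54 = 112
C = 112 + 0.79(5469) = 4432.51
S = 5469 − 4432.51 = 1036.49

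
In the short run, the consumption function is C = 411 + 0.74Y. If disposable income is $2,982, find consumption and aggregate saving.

C = 2617.68; S = 364.32

C = 411 + 0.74(2982) = 411 + 2206.68 = 2617.68
S = Y − C = 2982 − 2617.68 = 364.32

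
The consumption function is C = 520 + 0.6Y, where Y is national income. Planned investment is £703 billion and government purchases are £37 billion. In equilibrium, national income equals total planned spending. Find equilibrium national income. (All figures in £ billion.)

Y = C + I + G = 520 + 0.6Y + 703 + 37
Y − 0.6Y = 1260
0.4Y = 1260, so Y = 1260/0.4 = 3150

Y = 3150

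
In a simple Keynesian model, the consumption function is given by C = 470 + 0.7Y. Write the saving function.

S = -470 + 0.3Y

S = Y − C = Y − (470 + 0.7Y) = -470 + (1 − 0.7)Y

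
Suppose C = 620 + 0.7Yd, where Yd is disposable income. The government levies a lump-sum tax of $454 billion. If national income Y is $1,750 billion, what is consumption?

C = 1527.2

Yd = Y − T = 1750 − 454 = 1296
C = 620 + 0.7(1296) = 620 + 907.2 = 1527.2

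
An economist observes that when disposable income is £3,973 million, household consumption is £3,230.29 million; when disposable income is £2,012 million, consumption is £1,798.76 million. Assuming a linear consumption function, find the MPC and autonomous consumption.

MPC = 0.73; a = 330

MPC = ΔC/ΔY = (3230.29 − 1798.76)/(3973 − 2012) = 1431.53/1961 = 0.73
a = C − MPC·Y = 1798.76 − 0.73(2012) = 1798.76 − 1468.76 = 330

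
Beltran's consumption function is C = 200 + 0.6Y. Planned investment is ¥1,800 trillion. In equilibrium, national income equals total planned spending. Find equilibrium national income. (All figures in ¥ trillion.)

Y = C + I = 200 + 0.6Y + 1800
Y − 0.6Y = 2000
0.4Y = 2000, so Y = 2000/0.4 = 5000

Y = 5000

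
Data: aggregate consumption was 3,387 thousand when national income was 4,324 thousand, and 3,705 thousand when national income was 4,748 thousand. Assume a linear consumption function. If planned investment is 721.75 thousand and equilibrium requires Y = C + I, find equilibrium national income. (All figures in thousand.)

Y = 3463

MPC = (3705 − 3387)/(4748 − 4324) = 318/424 = 0.75
a = 3387 − 0.75(4324) = 144
Equilibrium: Y = 144 + 0.75Y + 721.75
0.25Y = 865.75, so Y = 865.75/0.25 = 3463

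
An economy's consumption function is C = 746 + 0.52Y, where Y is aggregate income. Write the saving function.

S = -746 + 0.48Y

S = Y − C = Y − (746 + 0.52Y) = -746 + (1 − 0.52)Y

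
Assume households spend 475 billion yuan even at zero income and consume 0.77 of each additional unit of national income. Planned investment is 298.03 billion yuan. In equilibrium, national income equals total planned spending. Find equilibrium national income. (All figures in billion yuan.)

Y = C + I = 475 + 0.77Y + 298.03
Y − 0.77Y = 773.03
0.23Y = 773.03, so Y = 773.03/0.23 = 3361

Y = 3361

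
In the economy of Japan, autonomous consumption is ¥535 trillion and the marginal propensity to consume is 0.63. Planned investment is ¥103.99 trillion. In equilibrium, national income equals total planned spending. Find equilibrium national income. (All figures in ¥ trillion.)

Y = 1727

Y = C + I = 535 + 0.63Y + 103.99
Y − 0.63Y = 638.99
0.37Y = 638.99, so Y = 638.99/0.37 = 1727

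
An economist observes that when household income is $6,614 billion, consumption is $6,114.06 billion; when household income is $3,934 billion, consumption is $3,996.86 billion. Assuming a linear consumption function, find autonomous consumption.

a = 889

MPC = ΔC/ΔY = (6114.06 − 3996.86)/(6614 − 3934) = 2117.2/2680 = 0.79
a = C − MPC·Y = 3996.86 − 0.79(3934) = 3996.86 − 3107.86 = 889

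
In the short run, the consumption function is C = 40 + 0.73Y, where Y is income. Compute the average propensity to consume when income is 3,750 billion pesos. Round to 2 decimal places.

APC = 0.74

C = 40 + 0.73(3750) = 2777.5
APC = C/Y = 2777.5/3750 = 0.74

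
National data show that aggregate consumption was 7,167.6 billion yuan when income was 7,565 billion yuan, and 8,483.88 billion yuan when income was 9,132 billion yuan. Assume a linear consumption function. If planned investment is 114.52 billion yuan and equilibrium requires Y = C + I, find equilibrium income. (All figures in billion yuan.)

MPC = (8483.88 − 7167.6)/(9132 − 7565) = 1316.28/1567 = 0.84
a = 7167.6 − 0.84(7565) = 813
Equilibrium: Y = 813 + 0.84Y + 114.52
0.16Y = 927.52, so Y = 927.52/0.16 = 5797

Y = 5797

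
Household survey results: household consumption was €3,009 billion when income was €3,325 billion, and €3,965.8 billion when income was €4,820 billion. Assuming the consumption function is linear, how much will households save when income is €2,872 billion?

S = 152.92

MPC = (3965.8 − 3009)/(4820 − 3325) = 956.8/1495 = 0.64
a = 3009 − 0.64(3325) = 3009 − 2128 = 881
C = 881 + 0.64(2872) = 2719.08
S = 2872 − 2719.08 = 152.92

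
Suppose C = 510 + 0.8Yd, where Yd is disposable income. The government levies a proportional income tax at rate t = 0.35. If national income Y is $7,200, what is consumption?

C = 4254

Yd = (1 − 0.35)(7200) = 0.65(7200) = 4680
C = 510 + 0.8(4680) = 510 + 3744 = 4254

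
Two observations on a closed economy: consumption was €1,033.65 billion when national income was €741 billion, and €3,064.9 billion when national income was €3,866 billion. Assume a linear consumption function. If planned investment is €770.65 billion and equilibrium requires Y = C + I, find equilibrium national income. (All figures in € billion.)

MPC = (3064.9 − 1033.65)/(3866 − 741) = 2031.25/3125 = 0.65
a = 1033.65 − 0.65(741) = 552
Equilibrium: Y = 552 + 0.65Y + 770.65
0.35Y = 1322.65, so Y = 1322.65/0.35 = 3779

Y = 3779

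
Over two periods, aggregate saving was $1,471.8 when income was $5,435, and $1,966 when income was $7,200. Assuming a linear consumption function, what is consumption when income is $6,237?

C = 4540.64

MPS = ΔS/ΔY = (1966 − 1471.8)/(7200 − 5435) = 494.2/1765 = 0.28
MPC = 1 − MPS = 0.72
Autonomous saving = 1471.8 − 0.28(5435) = -50, so a = 50
C = 50 + 0.72(6237) = 50 + 4490.64 = 4540.64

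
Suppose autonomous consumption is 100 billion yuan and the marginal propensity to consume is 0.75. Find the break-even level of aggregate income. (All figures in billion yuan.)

At break-even, C = Y: 100 + 0.75Y = Y
0.25Y = 100, so Y = 100/0.25 = 400

Y = 400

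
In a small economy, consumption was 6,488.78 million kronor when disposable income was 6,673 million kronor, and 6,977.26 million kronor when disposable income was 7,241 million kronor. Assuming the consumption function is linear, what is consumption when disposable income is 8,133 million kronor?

C = 7744.38

MPC = (6977.26 − 6488.78)/(7241 − 6673) = 488.48/568 = 0.86
a = 6488.78 − 0.86(6673) = 6488.78 − 5738.78 = 750
C = 750 + 0.86(8133) = 750 + 6994.38 = 7744.38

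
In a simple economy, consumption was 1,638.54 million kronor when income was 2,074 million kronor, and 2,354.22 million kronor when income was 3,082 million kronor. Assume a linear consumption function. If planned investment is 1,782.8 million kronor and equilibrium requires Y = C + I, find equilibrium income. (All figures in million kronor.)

Y = 6720

MPC = (2354.22 − 1638.54)/(3082 − 2074) = 715.68/1008 = 0.71
a = 1638.54 − 0.71(2074) = 166
Equilibrium: Y = 166 + 0.71Y + 1782.8
0.29Y = 1948.8, so Y = 1948.8/0.29 = 6720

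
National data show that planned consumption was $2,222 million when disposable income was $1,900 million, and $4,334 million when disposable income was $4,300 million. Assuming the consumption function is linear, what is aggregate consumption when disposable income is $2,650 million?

MPC = (4334 − 2222)/(4300 − 1900) = 2112/2400 = 0.88
a = 2222 − 0.88(1900) = 2222 − 1672 = 550
C = 550 + 0.88(2650) = 550 + 2332 = 2882

C = 2882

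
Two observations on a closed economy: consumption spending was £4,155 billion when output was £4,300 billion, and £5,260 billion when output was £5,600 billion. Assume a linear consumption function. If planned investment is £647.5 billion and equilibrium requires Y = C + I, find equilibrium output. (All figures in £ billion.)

MPC = (5260 − 4155)/(5600 − 4300) = 1105/1300 = 0.85
a = 4155 − 0.85(4300) = 500
Equilibrium: Y = 500 + 0.85Y + 647.5
0.15Y = 1147.5, so Y = 1147.5/0.15 = 7650

Y = 7650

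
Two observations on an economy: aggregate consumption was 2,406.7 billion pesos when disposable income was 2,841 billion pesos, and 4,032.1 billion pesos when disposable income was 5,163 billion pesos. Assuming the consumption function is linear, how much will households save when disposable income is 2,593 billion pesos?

S = 359.9

MPC = (4032.1 − 2406.7)/(5163 − 2841) = 1625.4/2322 = 0.7
a = 2406.7 − 0.7(2841) = 2406.7 − 1988.7 = 418
C = 418 + 0.7(2593) = 2233.1
S = 2593 − 2233.1 = 359.9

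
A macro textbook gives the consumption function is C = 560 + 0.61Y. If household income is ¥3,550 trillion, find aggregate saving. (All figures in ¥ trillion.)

S = 824.5

C = 560 + 0.61(3550) = 560 + 2165.5 = 2725.5
S = Y − C = 3550 − 2725.5 = 824.5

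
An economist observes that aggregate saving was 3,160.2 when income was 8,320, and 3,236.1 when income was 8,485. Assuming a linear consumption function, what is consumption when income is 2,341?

MPS = ΔS/ΔY = (3236.1 − 3160.2)/(8485 − 8320) = 75.9/165 = 0.46
MPC = 1 − MPS = 0.54
Autonomous saving = 3160.2 − 0.46(8320) = -667, so a = 667
C = 667 + 0.54(2341) = 667 + 1264.14 = 1931.14

C = 1931.14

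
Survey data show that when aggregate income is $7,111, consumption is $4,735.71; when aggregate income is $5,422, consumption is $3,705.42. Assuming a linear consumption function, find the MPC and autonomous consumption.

MPC = ΔC/ΔY = (4735.71 − 3705.42)/(7111 − 5422) = 1030.29/1689 = 0.61
a = C − MPC·Y = 3705.42 − 0.61(5422) = 3705.42 − 3307.42 = 398

MPC = 0.61; a = 398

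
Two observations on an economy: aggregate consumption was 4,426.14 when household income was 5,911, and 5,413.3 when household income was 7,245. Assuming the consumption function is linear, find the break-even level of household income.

MPC = (5413.3 − 4426.14)/(7245 − 5911) = 987.16/1334 = 0.74
a = 4426.14 − 0.74(5911) = 4426.14 − 4374.14 = 52
Break-even: Y = a/(1−MPC) = 52/0.26 = 200

Y = 200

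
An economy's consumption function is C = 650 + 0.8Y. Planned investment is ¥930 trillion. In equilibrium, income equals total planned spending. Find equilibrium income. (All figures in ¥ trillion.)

Y = C + I = 650 + 0.8Y + 930
Y − 0.8Y = 1580
0.2Y = 1580, so Y = 1580/0.2 = 7900

Y = 7900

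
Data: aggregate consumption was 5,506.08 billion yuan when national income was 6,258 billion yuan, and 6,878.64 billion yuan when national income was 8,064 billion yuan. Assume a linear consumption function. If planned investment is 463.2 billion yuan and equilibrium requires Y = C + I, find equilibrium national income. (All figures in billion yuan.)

MPC = (6878.64 − 5506.08)/(8064 − 6258) = 1372.56/1806 = 0.76
a = 5506.08 − 0.76(6258) = 750
Equilibrium: Y = 750 + 0.76Y + 463.2
0.24Y = 1213.2, so Y = 1213.2/0.24 = 5055

Y = 5055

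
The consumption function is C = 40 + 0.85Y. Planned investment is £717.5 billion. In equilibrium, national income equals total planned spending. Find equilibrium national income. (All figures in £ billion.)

Y = 5050

Y = C + I = 40 + 0.85Y + 717.5
Y − 0.85Y = 757.5
0.15Y = 757.5, so Y = 757.5/0.15 = 5050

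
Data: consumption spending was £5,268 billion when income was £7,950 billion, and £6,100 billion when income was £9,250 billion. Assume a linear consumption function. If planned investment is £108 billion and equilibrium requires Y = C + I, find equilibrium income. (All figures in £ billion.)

Y = 800

MPC = (6100 − 5268)/(9250 − 7950) = 832/1300 = 0.64
a = 5268 − 0.64(7950) = 180
Equilibrium: Y = 180 + 0.64Y + 108
0.36Y = 288, so Y = 288/0.36 = 800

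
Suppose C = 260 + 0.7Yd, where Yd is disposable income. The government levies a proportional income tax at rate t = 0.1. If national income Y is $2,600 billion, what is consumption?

C = 1898

Yd = (1 − 0.1)(2600) = 0.9(2600) = 2340
C = 260 + 0.7(2340) = 260 + 1638 = 1898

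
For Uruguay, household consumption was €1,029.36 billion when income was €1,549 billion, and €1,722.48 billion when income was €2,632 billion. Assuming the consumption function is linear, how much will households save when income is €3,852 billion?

S = 1348.72

MPC = (1722.48 − 1029.36)/(2632 − 1549) = 693.12/1083 = 0.64
a = 1029.36 − 0.64(1549) = 1029.36 − 991.36 = 38
C = 38 + 0.64(3852) = 2503.28
S = 3852 − 2503.28 = 1348.72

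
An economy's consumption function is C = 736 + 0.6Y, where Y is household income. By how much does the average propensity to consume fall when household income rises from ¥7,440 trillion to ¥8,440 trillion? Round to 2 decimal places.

ΔAPC = 0.01

At Y = 7440: C = 736 + 0.6(7440) = 5200, APC = 5200/7440 = 0.699
At Y = 8440: C = 5800, APC = 5800/8440 = 0.687
Fall in APC = 0.699 − 0.687 = 0.012 ≈ 0.01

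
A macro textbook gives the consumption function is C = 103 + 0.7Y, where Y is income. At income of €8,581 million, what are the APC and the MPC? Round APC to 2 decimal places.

APC = 0.71; MPC = 0.7

MPC = 0.7 (the slope of the consumption function)
C = 103 + 0.7(8581) = 6109.7, so APC = 6109.7/8581 = 0.71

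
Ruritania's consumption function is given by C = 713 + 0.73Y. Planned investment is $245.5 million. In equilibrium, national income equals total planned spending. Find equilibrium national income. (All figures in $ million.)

Y = C + I = 713 + 0.73Y + 245.5
Y − 0.73Y = 958.5
0.27Y = 958.5, so Y = 958.5/0.27 = 3550

Y = 3550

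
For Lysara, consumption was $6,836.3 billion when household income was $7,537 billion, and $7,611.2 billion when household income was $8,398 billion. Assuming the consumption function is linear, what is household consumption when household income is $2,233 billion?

MPC = (7611.2 − 6836.3)/(8398 − 7537) = 774.9/861 = 0.9
a = 6836.3 − 0.9(7537) = 6836.3 − 6783.3 = 53
C = 53 + 0.9(2233) = 53 + 2009.7 = 2062.7

C = 2062.7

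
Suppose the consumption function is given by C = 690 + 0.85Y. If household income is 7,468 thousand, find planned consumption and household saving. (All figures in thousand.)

C = 7037.8; S = 430.2

C = 690 + 0.85(7468) = 690 + 6347.8 = 7037.8
S = Y − C = 7468 − 7037.8 = 430.2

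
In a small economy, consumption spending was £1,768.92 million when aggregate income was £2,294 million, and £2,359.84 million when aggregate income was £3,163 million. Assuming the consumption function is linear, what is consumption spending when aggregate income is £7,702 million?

MPC = (2359.84 − 1768.92)/(3163 − 2294) = 590.92/869 = 0.68
a = 1768.92 − 0.68(2294) = 1768.92 − 1559.92 = 209
C = 209 + 0.68(7702) = 209 + 5237.36 = 5446.36

C = 5446.36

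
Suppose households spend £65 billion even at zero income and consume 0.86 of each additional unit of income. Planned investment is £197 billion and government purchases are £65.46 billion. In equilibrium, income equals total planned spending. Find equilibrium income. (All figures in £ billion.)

Y = C + I + G = 65 + 0.86Y + 197 + 65.46
Y − 0.86Y = 327.46
0.14Y = 327.46, so Y = 327.46/0.14 = 2339

Y = 2339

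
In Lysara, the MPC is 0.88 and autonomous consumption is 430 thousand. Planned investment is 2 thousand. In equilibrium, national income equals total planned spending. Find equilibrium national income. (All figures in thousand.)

Y = 3600

Y = C + I = 430 + 0.88Y + 2
Y − 0.88Y = 432
0.12Y = 432, so Y = 432/0.12 = 3600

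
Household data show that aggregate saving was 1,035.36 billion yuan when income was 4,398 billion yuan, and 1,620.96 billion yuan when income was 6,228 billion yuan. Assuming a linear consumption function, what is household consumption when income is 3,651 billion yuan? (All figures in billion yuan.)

MPS = ΔS/ΔY = (1620.96 − 1035.36)/(6228 − 4398) = 585.6/1830 = 0.32
MPC = 1 − MPS = 0.68
Autonomous saving = 1035.36 − 0.32(4398) = -372, so a = 372
C = 372 + 0.68(3651) = 372 + 2482.68 = 2854.68

C = 2854.68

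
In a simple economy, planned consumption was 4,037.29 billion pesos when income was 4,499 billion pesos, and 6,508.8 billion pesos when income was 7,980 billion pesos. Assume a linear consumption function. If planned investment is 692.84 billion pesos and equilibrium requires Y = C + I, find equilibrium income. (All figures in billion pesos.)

MPC = (6508.8 − 4037.29)/(7980 − 4499) = 2471.51/3481 = 0.71
a = 4037.29 − 0.71(4499) = 843
Equilibrium: Y = 843 + 0.71Y + 692.84
0.29Y = 1535.84, so Y = 1535.84/0.29 = 5296

Y = 5296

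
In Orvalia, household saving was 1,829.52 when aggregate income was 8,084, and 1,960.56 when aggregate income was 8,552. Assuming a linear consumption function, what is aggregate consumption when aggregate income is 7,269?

MPS = ΔS/ΔY = (1960.56 − 1829.52)/(8552 − 8084) = 131.04/468 = 0.28
MPC = 1 − MPS = 0.72
Autonomous saving = 1829.52 − 0.28(8084) = -434, so a = 434
C = 434 + 0.72(7269) = 434 + 5233.68 = 5667.68

C = 5667.68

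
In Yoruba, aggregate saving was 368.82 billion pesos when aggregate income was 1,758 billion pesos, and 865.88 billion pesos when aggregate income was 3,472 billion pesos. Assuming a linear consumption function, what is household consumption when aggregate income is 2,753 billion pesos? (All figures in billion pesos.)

MPS = ΔS/ΔY = (865.88 − 368.82)/(3472 − 1758) = 497.06/1714 = 0.29
MPC = 1 − MPS = 0.71
Autonomous saving = 368.82 − 0.29(1758) = -141, so a = 141
C = 141 + 0.71(2753) = 141 + 1954.63 = 2095.63

C = 2095.63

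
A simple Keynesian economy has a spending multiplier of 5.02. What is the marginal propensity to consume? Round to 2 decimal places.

MPC = 0.80

k = 1/(1 − MPC), so 1 − MPC = 1/k = 1/5.02 = 0.1992
MPC = 1 − 0.1992 = 0.80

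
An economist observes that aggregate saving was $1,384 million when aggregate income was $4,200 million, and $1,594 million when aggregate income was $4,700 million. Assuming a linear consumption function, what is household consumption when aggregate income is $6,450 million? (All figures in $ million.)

C = 4121

MPS = ΔS/ΔY = (1594 − 1384)/(4700 − 4200) = 210/500 = 0.42
MPC = 1 − MPS = 0.58
Autonomous saving = 1384 − 0.42(4200) = -380, so a = 380
C = 380 + 0.58(6450) = 380 + 3741 = 4121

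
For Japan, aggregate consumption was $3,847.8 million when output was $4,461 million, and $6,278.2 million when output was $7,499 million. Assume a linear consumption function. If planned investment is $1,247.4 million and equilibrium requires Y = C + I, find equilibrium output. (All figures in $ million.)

Y = 7632

MPC = (6278.2 − 3847.8)/(7499 − 4461) = 2430.4/3038 = 0.8
a = 3847.8 − 0.8(4461) = 279
Equilibrium: Y = 279 + 0.8Y + 1247.4
0.2Y = 1526.4, so Y = 1526.4/0.2 = 7632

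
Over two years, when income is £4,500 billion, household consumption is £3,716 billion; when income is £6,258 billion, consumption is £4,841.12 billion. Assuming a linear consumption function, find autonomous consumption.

a = 836

MPC = ΔC/ΔY = (4841.12 − 3716)/(6258 − 4500) = 1125.12/1758 = 0.64
a = C − MPC·Y = 3716 − 0.64(4500) = 3716 − 2880 = 836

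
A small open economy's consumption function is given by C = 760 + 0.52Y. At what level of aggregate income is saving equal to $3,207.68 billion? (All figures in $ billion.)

Y = 8266

S = Y − C = -760 + 0.48Y
-760 + 0.48Y = 3207.68, so 0.48Y = 3967.68 and Y = 8266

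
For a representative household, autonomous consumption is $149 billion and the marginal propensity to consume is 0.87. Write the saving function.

S = Y − C = Y − (149 + 0.87Y) = -149 + (1 − 0.87)Y

S = -149 + 0.13Y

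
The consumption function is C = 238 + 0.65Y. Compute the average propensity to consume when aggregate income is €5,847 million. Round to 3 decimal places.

C = 238 + 0.65(5847) = 4038.55
APC = C/Y = 4038.55/5847 = 0.691

APC = 0.691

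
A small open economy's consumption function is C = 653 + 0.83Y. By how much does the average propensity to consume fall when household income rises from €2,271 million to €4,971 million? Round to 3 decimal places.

At Y = 2271: C = 653 + 0.83(2271) = 2537.93, APC = 2537.93/2271 = 1.1175
At Y = 4971: C = 4778.93, APC = 4778.93/4971 = 0.9614
Fall in APC = 1.1175 − 0.9614 = 0.1561 ≈ 0.156

ΔAPC = 0.156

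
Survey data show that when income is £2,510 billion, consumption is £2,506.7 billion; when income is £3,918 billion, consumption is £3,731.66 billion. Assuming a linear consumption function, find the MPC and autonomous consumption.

MPC = 0.87; a = 323

MPC = ΔC/ΔY = (3731.66 − 2506.7)/(3918 − 2510) = 1224.96/1408 = 0.87
a = C − MPC·Y = 2506.7 − 0.87(2510) = 2506.7 − 2183.7 = 323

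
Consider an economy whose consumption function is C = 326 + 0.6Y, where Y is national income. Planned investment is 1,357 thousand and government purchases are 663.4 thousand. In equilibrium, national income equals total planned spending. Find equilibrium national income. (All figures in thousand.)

Y = 5866

Y = C + I + G = 326 + 0.6Y + 1357 + 663.4
Y − 0.6Y = 2346.4
0.4Y = 2346.4, so Y = 2346.4/0.4 = 5866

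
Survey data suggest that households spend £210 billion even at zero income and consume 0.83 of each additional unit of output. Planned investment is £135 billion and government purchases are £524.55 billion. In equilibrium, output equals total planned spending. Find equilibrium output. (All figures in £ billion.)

Y = C + I + G = 210 + 0.83Y + 135 + 524.55
Y − 0.83Y = 869.55
0.17Y = 869.55, so Y = 869.55/0.17 = 5115

Y = 5115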